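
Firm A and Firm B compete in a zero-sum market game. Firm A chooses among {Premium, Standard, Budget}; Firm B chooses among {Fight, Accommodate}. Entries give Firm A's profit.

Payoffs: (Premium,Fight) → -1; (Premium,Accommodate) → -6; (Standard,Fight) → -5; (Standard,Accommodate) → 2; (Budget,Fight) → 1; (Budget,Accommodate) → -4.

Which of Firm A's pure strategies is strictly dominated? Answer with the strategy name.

Budget gives a strictly higher payoff than Premium against every column: 1 > -1, -4 > -6.
So Premium is strictly dominated and Firm A never plays it.

Premium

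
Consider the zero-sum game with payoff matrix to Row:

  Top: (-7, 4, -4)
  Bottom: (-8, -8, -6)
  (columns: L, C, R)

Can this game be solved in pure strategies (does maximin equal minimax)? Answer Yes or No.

Yes

Row minima: Top → -7, Bottom → -8; maximin = -7.
Column maxima: L → -7, C → 4, R → -4; minimax = -7.
maximin = minimax = -7, so a saddle point exists.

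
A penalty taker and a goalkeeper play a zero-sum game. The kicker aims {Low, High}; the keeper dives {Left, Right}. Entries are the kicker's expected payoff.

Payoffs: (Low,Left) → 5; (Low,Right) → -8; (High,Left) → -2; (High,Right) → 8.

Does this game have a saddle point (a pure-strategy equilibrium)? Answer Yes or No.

No

Row minima: Low → -8, High → -2; maximin = -2.
Column maxima: Left → 5, Right → 8; minimax = 5.
-2 ≠ 5, so no pure-strategy equilibrium exists.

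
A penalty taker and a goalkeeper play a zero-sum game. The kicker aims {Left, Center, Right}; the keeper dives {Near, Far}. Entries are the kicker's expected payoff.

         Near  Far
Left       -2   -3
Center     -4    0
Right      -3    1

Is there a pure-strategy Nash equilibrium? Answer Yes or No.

No

Row minima: Left → -3, Center → -4, Right → -3; maximin = -3.
Column maxima: Near → -2, Far → 1; minimax = -2.
-3 ≠ -2, so no pure-strategy equilibrium exists.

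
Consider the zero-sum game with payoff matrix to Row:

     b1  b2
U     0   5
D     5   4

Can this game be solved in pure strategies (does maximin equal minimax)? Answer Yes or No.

Row minima: U → 0, D → 4; maximin = 4.
Column maxima: b1 → 5, b2 → 5; minimax = 5.
4 ≠ 5, so no pure-strategy equilibrium exists.

No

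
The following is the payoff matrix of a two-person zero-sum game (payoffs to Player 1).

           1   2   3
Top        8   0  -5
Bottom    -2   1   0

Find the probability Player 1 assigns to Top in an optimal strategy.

2/15

Row minima: Top → -5, Bottom → -2; maximin = -2.
Column maxima: 1 → 8, 2 → 1, 3 → 0; minimax = 0.
-2 ≠ 0, so there is no saddle point; optimal play is mixed.
2 is strictly dominated by 3 (it gives Player 1 strictly more in every row), so Player 2 never plays it.
On the remaining 2×2 (Top, Bottom vs 1, 3):
Let Player 1 play Top with probability p. Expected payoff against 1: 8p + (-2)(1−p) = 10p − 2; against 3: (-5)p + 0(1−p) = −5p.
Setting these equal: 10p − 2 = −5p ⇒ 15p = 2 ⇒ p = 2/15, and the value is (10)·(2/15) − 2 = -2/3.
For Player 2: with q = P(1), equating Top's and Bottom's payoffs gives 13q − 5 = −2q ⇒ q = 1/3.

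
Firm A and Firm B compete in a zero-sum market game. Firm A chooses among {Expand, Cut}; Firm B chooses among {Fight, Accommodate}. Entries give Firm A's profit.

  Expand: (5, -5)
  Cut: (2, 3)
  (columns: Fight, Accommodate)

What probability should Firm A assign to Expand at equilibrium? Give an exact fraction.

1/11

Row minima: Expand → -5, Cut → 2; maximin = 2.
Column maxima: Fight → 5, Accommodate → 3; minimax = 3.
2 ≠ 3, so there is no saddle point; optimal play is mixed.
Let Firm A play Expand with probability p. Expected payoff against Fight: 5p + 2(1−p) = 3p + 2; against Accommodate: (-5)p + 3(1−p) = −8p + 3.
Setting these equal: 3p + 2 = −8p + 3 ⇒ 11p = 1 ⇒ p = 1/11, and the value is (3)·(1/11) + 2 = 25/11.
For Firm B: with q = P(Fight), equating Expand's and Cut's payoffs gives 10q − 5 = −q + 3 ⇒ q = 8/11.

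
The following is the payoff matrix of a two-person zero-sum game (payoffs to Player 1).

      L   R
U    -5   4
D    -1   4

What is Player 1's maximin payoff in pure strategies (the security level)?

Row minima: U → -5, D → -1.
The best of these is -1.

-1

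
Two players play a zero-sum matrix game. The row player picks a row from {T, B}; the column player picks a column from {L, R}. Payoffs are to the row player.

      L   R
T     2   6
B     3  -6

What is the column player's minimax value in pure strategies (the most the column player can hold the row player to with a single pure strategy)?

3

Column maxima: L → 3, R → 6.
The smallest of these is 3.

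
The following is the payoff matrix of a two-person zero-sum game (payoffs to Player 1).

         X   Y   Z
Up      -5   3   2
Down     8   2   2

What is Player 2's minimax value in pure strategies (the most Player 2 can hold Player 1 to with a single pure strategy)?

Column maxima: X → 8, Y → 3, Z → 2.
The smallest of these is 2.

2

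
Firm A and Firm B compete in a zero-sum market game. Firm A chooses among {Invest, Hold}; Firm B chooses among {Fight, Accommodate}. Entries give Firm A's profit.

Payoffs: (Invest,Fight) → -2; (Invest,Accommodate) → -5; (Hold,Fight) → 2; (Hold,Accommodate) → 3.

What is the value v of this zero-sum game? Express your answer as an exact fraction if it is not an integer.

2

Row minima: Invest → -5, Hold → 2; maximin = 2.
Column maxima: Fight → 2, Accommodate → 3; minimax = 2.
Since maximin = minimax = 2, there is a saddle point and the value is 2.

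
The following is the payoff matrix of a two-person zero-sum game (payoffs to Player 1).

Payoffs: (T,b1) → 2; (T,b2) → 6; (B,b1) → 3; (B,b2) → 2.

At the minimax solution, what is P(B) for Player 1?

4/5

Row minima: T → 2, B → 2; maximin = 2.
Column maxima: b1 → 3, b2 → 6; minimax = 3.
2 ≠ 3, so there is no saddle point; optimal play is mixed.
Let Player 1 play T with probability p. Expected payoff against b1: 2p + 3(1−p) = −p + 3; against b2: 6p + 2(1−p) = 4p + 2.
Setting these equal: −p + 3 = 4p + 2 ⇒ −5p = -1 ⇒ p = 1/5, and the value is (-1)·(1/5) + 3 = 14/5.
For Player 2: with q = P(b1), equating T's and B's payoffs gives −4q + 6 = q + 2 ⇒ q = 4/5.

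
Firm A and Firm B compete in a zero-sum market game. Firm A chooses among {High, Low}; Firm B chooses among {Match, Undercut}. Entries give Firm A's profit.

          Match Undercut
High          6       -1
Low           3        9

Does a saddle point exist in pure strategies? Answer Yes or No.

No

Row minima: High → -1, Low → 3; maximin = 3.
Column maxima: Match → 6, Undercut → 9; minimax = 6.
3 ≠ 6, so no pure-strategy equilibrium exists.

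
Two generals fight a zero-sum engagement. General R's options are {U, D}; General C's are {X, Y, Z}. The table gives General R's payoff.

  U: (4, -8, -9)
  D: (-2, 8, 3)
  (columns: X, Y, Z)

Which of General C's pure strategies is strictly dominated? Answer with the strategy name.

Y

Z holds General R's payoff strictly below Y in every row: -9 < -8, 3 < 8.
So Y is strictly dominated for General C.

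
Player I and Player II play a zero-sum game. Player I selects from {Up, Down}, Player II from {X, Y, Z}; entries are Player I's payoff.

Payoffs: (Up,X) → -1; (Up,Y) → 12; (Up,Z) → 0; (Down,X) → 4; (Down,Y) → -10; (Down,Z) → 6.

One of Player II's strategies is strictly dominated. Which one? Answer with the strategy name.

X holds Player I's payoff strictly below Z in every row: -1 < 0, 4 < 6.
So Z is strictly dominated for Player II.

Z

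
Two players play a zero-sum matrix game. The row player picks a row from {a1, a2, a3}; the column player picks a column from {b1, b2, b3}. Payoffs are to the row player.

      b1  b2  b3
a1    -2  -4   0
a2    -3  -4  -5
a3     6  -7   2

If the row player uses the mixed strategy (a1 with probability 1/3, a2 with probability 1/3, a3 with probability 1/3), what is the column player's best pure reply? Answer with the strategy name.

If the column player plays b1, the row player's expected payoff is (1/3)·(-2) + (1/3)·(-3) + (1/3)·6 = 1/3.
If the column player plays b2, the row player's expected payoff is (1/3)·(-4) + (1/3)·(-4) + (1/3)·(-7) = -5.
If the column player plays b3, the row player's expected payoff is (1/3)·0 + (1/3)·(-5) + (1/3)·2 = -1.
The column player minimizes the row player's payoff; the smallest is -5, so the best response is b2.

b2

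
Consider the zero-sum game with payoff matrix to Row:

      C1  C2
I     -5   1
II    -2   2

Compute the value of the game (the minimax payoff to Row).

Row minima: I → -5, II → -2; maximin = -2.
Column maxima: C1 → -2, C2 → 2; minimax = -2.
Since maximin = minimax = -2, there is a saddle point and the value is -2.

-2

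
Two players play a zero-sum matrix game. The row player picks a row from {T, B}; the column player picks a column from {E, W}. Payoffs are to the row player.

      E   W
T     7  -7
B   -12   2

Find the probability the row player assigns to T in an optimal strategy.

Row minima: T → -7, B → -12; maximin = -7.
Column maxima: E → 7, W → 2; minimax = 2.
-7 ≠ 2, so there is no saddle point; optimal play is mixed.
Let the row player play T with probability p. Expected payoff against E: 7p + (-12)(1−p) = 19p − 12; against W: (-7)p + 2(1−p) = −9p + 2.
Setting these equal: 19p − 12 = −9p + 2 ⇒ 28p = 14 ⇒ p = 1/2, and the value is (19)·(1/2) − 12 = -5/2.
For the column player: with q = P(E), equating T's and B's payoffs gives 14q − 7 = −14q + 2 ⇒ q = 9/28.

1/2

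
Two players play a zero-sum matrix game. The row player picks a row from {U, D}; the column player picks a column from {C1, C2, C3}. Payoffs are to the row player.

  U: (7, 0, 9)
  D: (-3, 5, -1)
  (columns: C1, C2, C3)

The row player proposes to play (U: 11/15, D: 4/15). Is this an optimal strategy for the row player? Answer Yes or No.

Against C1 this mix gives (11/15)·7 + (4/15)·(-3) = 13/3.
Against C2 this mix gives (11/15)·0 + (4/15)·5 = 4/3.
Against C3 this mix gives (11/15)·9 + (4/15)·(-1) = 19/3.
The column player will play C2, holding the row player to 4/3. Shifting weight toward the row that does better against C2 would raise this floor (the equalizing mix achieves 7/3 against both C2 and C1), so the proposed strategy is not optimal.

No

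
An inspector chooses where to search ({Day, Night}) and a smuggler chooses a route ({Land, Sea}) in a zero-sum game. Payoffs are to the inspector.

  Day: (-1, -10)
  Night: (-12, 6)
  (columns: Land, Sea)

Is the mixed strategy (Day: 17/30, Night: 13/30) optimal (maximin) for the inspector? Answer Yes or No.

Against Land this mix gives (17/30)·(-1) + (13/30)·(-12) = -173/30.
Against Sea this mix gives (17/30)·(-10) + (13/30)·6 = -46/15.
The smuggler will play Land, holding the inspector to -173/30. Shifting weight toward the row that does better against Land would raise this floor (the equalizing mix achieves -14/3 against both Land and Sea), so the proposed strategy is not optimal.

No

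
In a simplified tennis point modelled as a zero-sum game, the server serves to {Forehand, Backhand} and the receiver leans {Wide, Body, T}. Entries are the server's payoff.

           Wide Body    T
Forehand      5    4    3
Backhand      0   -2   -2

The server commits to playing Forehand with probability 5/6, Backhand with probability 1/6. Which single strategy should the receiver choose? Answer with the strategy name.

If the receiver plays Wide, the server's expected payoff is (5/6)·5 + (1/6)·0 = 25/6.
If the receiver plays Body, the server's expected payoff is (5/6)·4 + (1/6)·(-2) = 3.
If the receiver plays T, the server's expected payoff is (5/6)·3 + (1/6)·(-2) = 13/6.
The receiver minimizes the server's payoff; the smallest is 13/6, so the best response is T.

T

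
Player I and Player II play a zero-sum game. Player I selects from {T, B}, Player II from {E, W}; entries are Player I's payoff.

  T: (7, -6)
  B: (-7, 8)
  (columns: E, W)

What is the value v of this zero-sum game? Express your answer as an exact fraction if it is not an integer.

1/2

Row minima: T → -6, B → -7; maximin = -6.
Column maxima: E → 7, W → 8; minimax = 7.
-6 ≠ 7, so there is no saddle point; optimal play is mixed.
Let Player I play T with probability p. Expected payoff against E: 7p + (-7)(1−p) = 14p − 7; against W: (-6)p + 8(1−p) = −14p + 8.
Setting these equal: 14p − 7 = −14p + 8 ⇒ 28p = 15 ⇒ p = 15/28, and the value is (14)·(15/28) − 7 = 1/2.
For Player II: with q = P(E), equating T's and B's payoffs gives 13q − 6 = −15q + 8 ⇒ q = 1/2.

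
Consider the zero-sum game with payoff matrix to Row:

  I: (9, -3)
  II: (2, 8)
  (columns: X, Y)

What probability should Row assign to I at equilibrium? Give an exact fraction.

Row minima: I → -3, II → 2; maximin = 2.
Column maxima: X → 9, Y → 8; minimax = 8.
2 ≠ 8, so there is no saddle point; optimal play is mixed.
Let Row play I with probability p. Expected payoff against X: 9p + 2(1−p) = 7p + 2; against Y: (-3)p + 8(1−p) = −11p + 8.
Setting these equal: 7p + 2 = −11p + 8 ⇒ 18p = 6 ⇒ p = 1/3, and the value is (7)·(1/3) + 2 = 13/3.
For Column: with q = P(X), equating I's and II's payoffs gives 12q − 3 = −6q + 8 ⇒ q = 11/18.

1/3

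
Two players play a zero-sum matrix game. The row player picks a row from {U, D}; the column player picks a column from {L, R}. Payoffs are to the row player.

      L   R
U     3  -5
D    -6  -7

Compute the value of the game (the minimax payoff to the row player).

Row minima: U → -5, D → -7; maximin = -5.
Column maxima: L → 3, R → -5; minimax = -5.
Since maximin = minimax = -5, there is a saddle point and the value is -5.

-5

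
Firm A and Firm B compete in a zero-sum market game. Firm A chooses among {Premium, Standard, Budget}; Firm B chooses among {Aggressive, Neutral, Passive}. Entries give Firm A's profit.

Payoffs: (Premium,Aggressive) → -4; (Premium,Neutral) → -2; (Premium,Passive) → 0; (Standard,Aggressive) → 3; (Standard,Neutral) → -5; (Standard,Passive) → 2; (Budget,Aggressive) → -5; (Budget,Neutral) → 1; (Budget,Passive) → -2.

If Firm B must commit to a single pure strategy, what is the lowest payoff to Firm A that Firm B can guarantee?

Column maxima: Aggressive → 3, Neutral → 1, Passive → 2.
The smallest of these is 1.

1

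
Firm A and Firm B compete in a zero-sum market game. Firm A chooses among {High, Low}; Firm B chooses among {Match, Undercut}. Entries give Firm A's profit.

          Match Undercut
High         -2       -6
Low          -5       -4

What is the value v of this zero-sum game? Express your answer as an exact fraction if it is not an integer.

-22/5

Row minima: High → -6, Low → -5; maximin = -5.
Column maxima: Match → -2, Undercut → -4; minimax = -4.
-5 ≠ -4, so there is no saddle point; optimal play is mixed.
Let Firm A play High with probability p. Expected payoff against Match: (-2)p + (-5)(1−p) = 3p − 5; against Undercut: (-6)p + (-4)(1−p) = −2p − 4.
Setting these equal: 3p − 5 = −2p − 4 ⇒ 5p = 1 ⇒ p = 1/5, and the value is (3)·(1/5) − 5 = -22/5.
For Firm B: with q = P(Match), equating High's and Low's payoffs gives 4q − 6 = −q − 4 ⇒ q = 2/5.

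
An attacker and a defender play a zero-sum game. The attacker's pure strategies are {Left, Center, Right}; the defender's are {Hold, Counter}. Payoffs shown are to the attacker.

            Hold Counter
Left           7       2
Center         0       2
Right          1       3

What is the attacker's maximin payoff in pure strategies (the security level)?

Row minima: Left → 2, Center → 0, Right → 1.
The best of these is 2.

2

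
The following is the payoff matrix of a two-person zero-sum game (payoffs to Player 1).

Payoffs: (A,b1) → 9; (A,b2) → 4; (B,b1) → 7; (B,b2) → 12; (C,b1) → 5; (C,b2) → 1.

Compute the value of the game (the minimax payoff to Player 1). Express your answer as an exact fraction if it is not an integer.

8

Row minima: A → 4, B → 7, C → 1; maximin = 7.
Column maxima: b1 → 9, b2 → 12; minimax = 9.
7 ≠ 9, so there is no saddle point; optimal play is mixed.
C is strictly dominated by A, so Player 1 never plays it.
On the remaining 2×2 (A, B vs b1, b2):
Let Player 1 play A with probability p. Expected payoff against b1: 9p + 7(1−p) = 2p + 7; against b2: 4p + 12(1−p) = −8p + 12.
Setting these equal: 2p + 7 = −8p + 12 ⇒ 10p = 5 ⇒ p = 1/2, and the value is (2)·(1/2) + 7 = 8.
For Player 2: with q = P(b1), equating A's and B's payoffs gives 5q + 4 = −5q + 12 ⇒ q = 4/5.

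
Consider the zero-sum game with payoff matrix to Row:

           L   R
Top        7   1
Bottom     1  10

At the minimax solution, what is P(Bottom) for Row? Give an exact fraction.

2/5

Row minima: Top → 1, Bottom → 1; maximin = 1.
Column maxima: L → 7, R → 10; minimax = 7.
1 ≠ 7, so there is no saddle point; optimal play is mixed.
Let Row play Top with probability p. Expected payoff against L: 7p + 1(1−p) = 6p + 1; against R: 1p + 10(1−p) = −9p + 10.
Setting these equal: 6p + 1 = −9p + 10 ⇒ 15p = 9 ⇒ p = 3/5, and the value is (6)·(3/5) + 1 = 23/5.
For Column: with q = P(L), equating Top's and Bottom's payoffs gives 6q + 1 = −9q + 10 ⇒ q = 3/5.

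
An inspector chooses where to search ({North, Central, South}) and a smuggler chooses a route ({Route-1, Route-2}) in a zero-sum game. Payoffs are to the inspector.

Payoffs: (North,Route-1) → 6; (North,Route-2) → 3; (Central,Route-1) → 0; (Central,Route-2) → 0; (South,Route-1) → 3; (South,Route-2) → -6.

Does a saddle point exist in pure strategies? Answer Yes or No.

Yes

Row minima: North → 3, Central → 0, South → -6; maximin = 3.
Column maxima: Route-1 → 6, Route-2 → 3; minimax = 3.
maximin = minimax = 3, so a saddle point exists.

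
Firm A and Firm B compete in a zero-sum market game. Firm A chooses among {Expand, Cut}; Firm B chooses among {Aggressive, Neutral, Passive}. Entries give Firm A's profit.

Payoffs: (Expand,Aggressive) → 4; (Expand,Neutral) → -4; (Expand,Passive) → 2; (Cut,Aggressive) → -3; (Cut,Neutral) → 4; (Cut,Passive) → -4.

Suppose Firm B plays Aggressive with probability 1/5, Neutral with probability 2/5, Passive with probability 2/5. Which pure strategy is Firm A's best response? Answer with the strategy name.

Expand

Expected payoff of Expand: (1/5)·4 + (2/5)·(-4) + (2/5)·2 = 0.
Expected payoff of Cut: (1/5)·(-3) + (2/5)·4 + (2/5)·(-4) = -3/5.
The largest is 0, so Firm A's best response is Expand.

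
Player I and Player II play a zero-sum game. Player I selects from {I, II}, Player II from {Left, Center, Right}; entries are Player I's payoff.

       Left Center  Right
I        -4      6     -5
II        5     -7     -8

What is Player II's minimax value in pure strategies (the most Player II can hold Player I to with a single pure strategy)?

Column maxima: Left → 5, Center → 6, Right → -5.
The smallest of these is -5.

-5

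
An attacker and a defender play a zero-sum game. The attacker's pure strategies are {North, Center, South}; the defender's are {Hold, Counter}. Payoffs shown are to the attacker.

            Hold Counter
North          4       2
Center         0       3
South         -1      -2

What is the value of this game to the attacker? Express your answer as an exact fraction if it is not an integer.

Row minima: North → 2, Center → 0, South → -2; maximin = 2.
Column maxima: Hold → 4, Counter → 3; minimax = 3.
2 ≠ 3, so there is no saddle point; optimal play is mixed.
South is strictly dominated by North, so the attacker never plays it.
On the remaining 2×2 (North, Center vs Hold, Counter):
Let the attacker play North with probability p. Expected payoff against Hold: 4p + 0(1−p) = 4p; against Counter: 2p + 3(1−p) = −p + 3.
Setting these equal: 4p = −p + 3 ⇒ 5p = 3 ⇒ p = 3/5, and the value is (4)·(3/5) = 12/5.
For the defender: with q = P(Hold), equating North's and Center's payoffs gives 2q + 2 = −3q + 3 ⇒ q = 1/5.

12/5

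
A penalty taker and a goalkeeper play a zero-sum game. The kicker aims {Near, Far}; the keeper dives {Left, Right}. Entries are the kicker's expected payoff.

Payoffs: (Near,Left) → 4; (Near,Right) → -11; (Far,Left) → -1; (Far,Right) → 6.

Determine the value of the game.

Row minima: Near → -11, Far → -1; maximin = -1.
Column maxima: Left → 4, Right → 6; minimax = 4.
-1 ≠ 4, so there is no saddle point; optimal play is mixed.
Let the kicker play Near with probability p. Expected payoff against Left: 4p + (-1)(1−p) = 5p − 1; against Right: (-11)p + 6(1−p) = −17p + 6.
Setting these equal: 5p − 1 = −17p + 6 ⇒ 22p = 7 ⇒ p = 7/22, and the value is (5)·(7/22) − 1 = 13/22.
For the keeper: with q = P(Left), equating Near's and Far's payoffs gives 15q − 11 = −7q + 6 ⇒ q = 17/22.

13/22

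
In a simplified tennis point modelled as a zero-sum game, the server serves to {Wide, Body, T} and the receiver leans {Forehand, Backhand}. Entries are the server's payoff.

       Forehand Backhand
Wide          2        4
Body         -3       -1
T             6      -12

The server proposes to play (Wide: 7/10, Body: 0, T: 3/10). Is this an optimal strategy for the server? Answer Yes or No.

Against Forehand this mix gives (7/10)·2 + (3/10)·6 = 16/5.
Against Backhand this mix gives (7/10)·4 + (3/10)·(-12) = -4/5.
The receiver will play Backhand, holding the server to -4/5. Shifting weight toward the row that does better against Backhand would raise this floor (the equalizing mix achieves 12/5 against both Backhand and Forehand), so the proposed strategy is not optimal.

No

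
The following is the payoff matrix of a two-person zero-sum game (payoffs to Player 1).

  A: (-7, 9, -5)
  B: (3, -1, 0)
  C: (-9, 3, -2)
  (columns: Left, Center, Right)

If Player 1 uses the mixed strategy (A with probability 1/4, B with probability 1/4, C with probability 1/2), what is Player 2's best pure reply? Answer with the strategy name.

Left

If Player 2 plays Left, Player 1's expected payoff is (1/4)·(-7) + (1/4)·3 + (1/2)·(-9) = -11/2.
If Player 2 plays Center, Player 1's expected payoff is (1/4)·9 + (1/4)·(-1) + (1/2)·3 = 7/2.
If Player 2 plays Right, Player 1's expected payoff is (1/4)·(-5) + (1/4)·0 + (1/2)·(-2) = -9/4.
Player 2 minimizes Player 1's payoff; the smallest is -11/2, so the best response is Left.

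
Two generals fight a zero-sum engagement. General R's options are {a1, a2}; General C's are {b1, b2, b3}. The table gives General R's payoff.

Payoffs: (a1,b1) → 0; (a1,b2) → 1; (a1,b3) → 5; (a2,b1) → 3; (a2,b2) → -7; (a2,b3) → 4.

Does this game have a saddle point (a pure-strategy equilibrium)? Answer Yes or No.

No

Row minima: a1 → 0, a2 → -7; maximin = 0.
Column maxima: b1 → 3, b2 → 1, b3 → 5; minimax = 1.
0 ≠ 1, so no pure-strategy equilibrium exists.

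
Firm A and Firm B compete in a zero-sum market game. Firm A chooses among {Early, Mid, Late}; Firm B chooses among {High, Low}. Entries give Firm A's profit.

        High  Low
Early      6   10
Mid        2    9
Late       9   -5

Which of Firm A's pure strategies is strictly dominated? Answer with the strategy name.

Early gives a strictly higher payoff than Mid against every column: 6 > 2, 10 > 9.
So Mid is strictly dominated and Firm A never plays it.

Mid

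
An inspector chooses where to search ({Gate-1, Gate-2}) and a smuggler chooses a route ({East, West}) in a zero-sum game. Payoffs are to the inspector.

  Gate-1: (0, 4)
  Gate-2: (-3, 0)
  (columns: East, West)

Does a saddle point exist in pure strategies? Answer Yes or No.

Row minima: Gate-1 → 0, Gate-2 → -3; maximin = 0.
Column maxima: East → 0, West → 4; minimax = 0.
maximin = minimax = 0, so a saddle point exists.

Yes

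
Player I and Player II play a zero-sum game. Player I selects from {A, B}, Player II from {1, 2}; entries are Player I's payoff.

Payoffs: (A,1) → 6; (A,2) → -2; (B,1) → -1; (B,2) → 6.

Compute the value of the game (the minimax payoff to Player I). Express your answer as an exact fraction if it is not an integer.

Row minima: A → -2, B → -1; maximin = -1.
Column maxima: 1 → 6, 2 → 6; minimax = 6.
-1 ≠ 6, so there is no saddle point; optimal play is mixed.
Let Player I play A with probability p. Expected payoff against 1: 6p + (-1)(1−p) = 7p − 1; against 2: (-2)p + 6(1−p) = −8p + 6.
Setting these equal: 7p − 1 = −8p + 6 ⇒ 15p = 7 ⇒ p = 7/15, and the value is (7)·(7/15) − 1 = 34/15.
For Player II: with q = P(1), equating A's and B's payoffs gives 8q − 2 = −7q + 6 ⇒ q = 8/15.

34/15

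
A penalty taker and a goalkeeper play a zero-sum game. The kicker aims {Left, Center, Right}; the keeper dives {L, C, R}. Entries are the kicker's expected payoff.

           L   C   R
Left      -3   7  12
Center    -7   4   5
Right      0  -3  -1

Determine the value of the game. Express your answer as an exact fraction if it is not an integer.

-9/13

Row minima: Left → -3, Center → -7, Right → -3; maximin = -3.
Column maxima: L → 0, C → 7, R → 12; minimax = 0.
-3 ≠ 0, so there is no saddle point; optimal play is mixed.
Center is strictly dominated by Left, so the kicker never plays it.
R is strictly dominated by C (it gives the kicker strictly more in every row), so the keeper never plays it.
On the remaining 2×2 (Left, Right vs L, C):
Let the kicker play Left with probability p. Expected payoff against L: (-3)p + 0(1−p) = −3p; against C: 7p + (-3)(1−p) = 10p − 3.
Setting these equal: −3p = 10p − 3 ⇒ −13p = -3 ⇒ p = 3/13, and the value is (-3)·(3/13) = -9/13.
For the keeper: with q = P(L), equating Left's and Right's payoffs gives −10q + 7 = 3q − 3 ⇒ q = 10/13.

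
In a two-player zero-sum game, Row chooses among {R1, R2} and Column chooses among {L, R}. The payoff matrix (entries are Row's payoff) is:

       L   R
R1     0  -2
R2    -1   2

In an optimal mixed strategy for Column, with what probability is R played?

1/5

Row minima: R1 → -2, R2 → -1; maximin = -1.
Column maxima: L → 0, R → 2; minimax = 0.
-1 ≠ 0, so there is no saddle point; optimal play is mixed.
Let Row play R1 with probability p. Expected payoff against L: 0p + (-1)(1−p) = p − 1; against R: (-2)p + 2(1−p) = −4p + 2.
Setting these equal: p − 1 = −4p + 2 ⇒ 5p = 3 ⇒ p = 3/5, and the value is (1)·(3/5) − 1 = -2/5.
For Column: with q = P(L), equating R1's and R2's payoffs gives 2q − 2 = −3q + 2 ⇒ q = 4/5.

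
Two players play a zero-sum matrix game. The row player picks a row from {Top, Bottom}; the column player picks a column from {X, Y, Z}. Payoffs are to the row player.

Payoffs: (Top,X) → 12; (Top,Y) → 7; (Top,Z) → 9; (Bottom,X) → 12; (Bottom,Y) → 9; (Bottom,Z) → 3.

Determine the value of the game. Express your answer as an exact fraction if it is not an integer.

Row minima: Top → 7, Bottom → 3; maximin = 7.
Column maxima: X → 12, Y → 9, Z → 9; minimax = 9.
7 ≠ 9, so there is no saddle point; optimal play is mixed.
X is strictly dominated by Y (it gives the row player strictly more in every row), so the column player never plays it.
On the remaining 2×2 (Top, Bottom vs Y, Z):
Let the row player play Top with probability p. Expected payoff against Y: 7p + 9(1−p) = −2p + 9; against Z: 9p + 3(1−p) = 6p + 3.
Setting these equal: −2p + 9 = 6p + 3 ⇒ −8p = -6 ⇒ p = 3/4, and the value is (-2)·(3/4) + 9 = 15/2.
For the column player: with q = P(Y), equating Top's and Bottom's payoffs gives −2q + 9 = 6q + 3 ⇒ q = 3/4.

15/2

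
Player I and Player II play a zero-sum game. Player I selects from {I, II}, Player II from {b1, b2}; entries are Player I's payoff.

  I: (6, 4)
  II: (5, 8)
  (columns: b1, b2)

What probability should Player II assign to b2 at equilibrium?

1/5

Row minima: I → 4, II → 5; maximin = 5.
Column maxima: b1 → 6, b2 → 8; minimax = 6.
5 ≠ 6, so there is no saddle point; optimal play is mixed.
Let Player I play I with probability p. Expected payoff against b1: 6p + 5(1−p) = p + 5; against b2: 4p + 8(1−p) = −4p + 8.
Setting these equal: p + 5 = −4p + 8 ⇒ 5p = 3 ⇒ p = 3/5, and the value is (1)·(3/5) + 5 = 28/5.
For Player II: with q = P(b1), equating I's and II's payoffs gives 2q + 4 = −3q + 8 ⇒ q = 4/5.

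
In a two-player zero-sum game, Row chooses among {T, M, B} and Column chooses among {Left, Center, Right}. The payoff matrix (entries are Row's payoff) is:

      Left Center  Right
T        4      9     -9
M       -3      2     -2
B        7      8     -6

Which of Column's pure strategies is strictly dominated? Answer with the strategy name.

Left holds Row's payoff strictly below Center in every row: 4 < 9, -3 < 2, 7 < 8.
So Center is strictly dominated for Column.

Center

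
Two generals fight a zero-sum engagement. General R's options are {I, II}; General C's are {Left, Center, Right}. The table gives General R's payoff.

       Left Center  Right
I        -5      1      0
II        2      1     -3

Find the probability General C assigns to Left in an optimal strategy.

3/10

Row minima: I → -5, II → -3; maximin = -3.
Column maxima: Left → 2, Center → 1, Right → 0; minimax = 0.
-3 ≠ 0, so there is no saddle point; optimal play is mixed.
Center is strictly dominated by Right (it gives General R strictly more in every row), so General C never plays it.
On the remaining 2×2 (I, II vs Left, Right):
Let General R play I with probability p. Expected payoff against Left: (-5)p + 2(1−p) = −7p + 2; against Right: 0p + (-3)(1−p) = 3p − 3.
Setting these equal: −7p + 2 = 3p − 3 ⇒ −10p = -5 ⇒ p = 1/2, and the value is (-7)·(1/2) + 2 = -3/2.
For General C: with q = P(Left), equating I's and II's payoffs gives −5q = 5q − 3 ⇒ q = 3/10.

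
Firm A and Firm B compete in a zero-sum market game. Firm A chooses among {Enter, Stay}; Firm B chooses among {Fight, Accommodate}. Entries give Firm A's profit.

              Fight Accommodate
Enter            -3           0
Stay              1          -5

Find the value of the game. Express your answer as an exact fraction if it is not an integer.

Row minima: Enter → -3, Stay → -5; maximin = -3.
Column maxima: Fight → 1, Accommodate → 0; minimax = 0.
-3 ≠ 0, so there is no saddle point; optimal play is mixed.
Let Firm A play Enter with probability p. Expected payoff against Fight: (-3)p + 1(1−p) = −4p + 1; against Accommodate: 0p + (-5)(1−p) = 5p − 5.
Setting these equal: −4p + 1 = 5p − 5 ⇒ −9p = -6 ⇒ p = 2/3, and the value is (-4)·(2/3) + 1 = -5/3.
For Firm B: with q = P(Fight), equating Enter's and Stay's payoffs gives −3q = 6q − 5 ⇒ q = 5/9.

-5/3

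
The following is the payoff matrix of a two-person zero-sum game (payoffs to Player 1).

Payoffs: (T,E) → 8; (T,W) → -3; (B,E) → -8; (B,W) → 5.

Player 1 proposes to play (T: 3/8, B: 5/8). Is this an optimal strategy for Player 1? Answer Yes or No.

No

Against E this mix gives (3/8)·8 + (5/8)·(-8) = -2.
Against W this mix gives (3/8)·(-3) + (5/8)·5 = 2.
Player 2 will play E, holding Player 1 to -2. Shifting weight toward the row that does better against E would raise this floor (the equalizing mix achieves 2/3 against both E and W), so the proposed strategy is not optimal.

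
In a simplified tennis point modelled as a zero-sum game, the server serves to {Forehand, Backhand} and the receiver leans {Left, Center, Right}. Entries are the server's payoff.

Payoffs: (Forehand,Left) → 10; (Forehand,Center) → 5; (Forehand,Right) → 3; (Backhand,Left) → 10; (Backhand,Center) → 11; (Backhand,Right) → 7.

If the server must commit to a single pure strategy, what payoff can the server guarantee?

Row minima: Forehand → 3, Backhand → 7.
The best of these is 7.

7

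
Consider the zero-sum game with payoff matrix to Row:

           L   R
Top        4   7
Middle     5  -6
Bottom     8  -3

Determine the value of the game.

34/7

Row minima: Top → 4, Middle → -6, Bottom → -3; maximin = 4.
Column maxima: L → 8, R → 7; minimax = 7.
4 ≠ 7, so there is no saddle point; optimal play is mixed.
Middle is strictly dominated by Bottom, so Row never plays it.
On the remaining 2×2 (Top, Bottom vs L, R):
Let Row play Top with probability p. Expected payoff against L: 4p + 8(1−p) = −4p + 8; against R: 7p + (-3)(1−p) = 10p − 3.
Setting these equal: −4p + 8 = 10p − 3 ⇒ −14p = -11 ⇒ p = 11/14, and the value is (-4)·(11/14) + 8 = 34/7.
For Column: with q = P(L), equating Top's and Bottom's payoffs gives −3q + 7 = 11q − 3 ⇒ q = 5/7.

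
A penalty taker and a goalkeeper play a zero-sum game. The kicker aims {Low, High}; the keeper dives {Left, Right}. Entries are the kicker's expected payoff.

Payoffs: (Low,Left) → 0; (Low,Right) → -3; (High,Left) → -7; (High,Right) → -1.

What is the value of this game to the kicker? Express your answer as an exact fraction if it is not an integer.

Row minima: Low → -3, High → -7; maximin = -3.
Column maxima: Left → 0, Right → -1; minimax = -1.
-3 ≠ -1, so there is no saddle point; optimal play is mixed.
Let the kicker play Low with probability p. Expected payoff against Left: 0p + (-7)(1−p) = 7p − 7; against Right: (-3)p + (-1)(1−p) = −2p − 1.
Setting these equal: 7p − 7 = −2p − 1 ⇒ 9p = 6 ⇒ p = 2/3, and the value is (7)·(2/3) − 7 = -7/3.
For the keeper: with q = P(Left), equating Low's and High's payoffs gives 3q − 3 = −6q − 1 ⇒ q = 2/9.

-7/3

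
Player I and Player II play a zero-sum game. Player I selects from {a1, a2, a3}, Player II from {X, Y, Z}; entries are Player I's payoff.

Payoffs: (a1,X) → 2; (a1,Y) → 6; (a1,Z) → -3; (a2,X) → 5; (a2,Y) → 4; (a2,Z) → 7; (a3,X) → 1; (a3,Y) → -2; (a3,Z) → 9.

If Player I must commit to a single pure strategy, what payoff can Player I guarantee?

4

Row minima: a1 → -3, a2 → 4, a3 → -2.
The best of these is 4.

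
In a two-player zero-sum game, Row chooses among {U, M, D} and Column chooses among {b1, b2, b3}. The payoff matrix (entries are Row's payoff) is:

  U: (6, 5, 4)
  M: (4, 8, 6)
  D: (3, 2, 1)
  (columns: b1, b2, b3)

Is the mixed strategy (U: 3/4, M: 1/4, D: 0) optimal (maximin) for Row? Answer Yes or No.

No

Against b1 this mix gives (3/4)·6 + (1/4)·4 = 11/2.
Against b2 this mix gives (3/4)·5 + (1/4)·8 = 23/4.
Against b3 this mix gives (3/4)·4 + (1/4)·6 = 9/2.
Column will play b3, holding Row to 9/2. Shifting weight toward the row that does better against b3 would raise this floor (the equalizing mix achieves 5 against both b3 and b1), so the proposed strategy is not optimal.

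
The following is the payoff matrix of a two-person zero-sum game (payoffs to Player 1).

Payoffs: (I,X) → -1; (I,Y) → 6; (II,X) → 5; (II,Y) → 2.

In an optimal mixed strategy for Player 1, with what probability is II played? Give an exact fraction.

Row minima: I → -1, II → 2; maximin = 2.
Column maxima: X → 5, Y → 6; minimax = 5.
2 ≠ 5, so there is no saddle point; optimal play is mixed.
Let Player 1 play I with probability p. Expected payoff against X: (-1)p + 5(1−p) = −6p + 5; against Y: 6p + 2(1−p) = 4p + 2.
Setting these equal: −6p + 5 = 4p + 2 ⇒ −10p = -3 ⇒ p = 3/10, and the value is (-6)·(3/10) + 5 = 16/5.
For Player 2: with q = P(X), equating I's and II's payoffs gives −7q + 6 = 3q + 2 ⇒ q = 2/5.

7/10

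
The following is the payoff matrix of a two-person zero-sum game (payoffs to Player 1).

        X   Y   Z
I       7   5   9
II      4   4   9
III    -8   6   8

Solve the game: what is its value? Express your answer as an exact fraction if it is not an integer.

Row minima: I → 5, II → 4, III → -8; maximin = 5.
Column maxima: X → 7, Y → 6, Z → 9; minimax = 6.
5 ≠ 6, so there is no saddle point; optimal play is mixed.
Z is strictly dominated by X (it gives Player 1 strictly more in every row), so Player 2 never plays it.
With Z eliminated, II is strictly dominated by I (I gives Player 1 strictly more in every remaining column), so Player 1 never plays it.
On the remaining 2×2 (I, III vs X, Y):
Let Player 1 play I with probability p. Expected payoff against X: 7p + (-8)(1−p) = 15p − 8; against Y: 5p + 6(1−p) = −p + 6.
Setting these equal: 15p − 8 = −p + 6 ⇒ 16p = 14 ⇒ p = 7/8, and the value is (15)·(7/8) − 8 = 41/8.
For Player 2: with q = P(X), equating I's and III's payoffs gives 2q + 5 = −14q + 6 ⇒ q = 1/16.

41/8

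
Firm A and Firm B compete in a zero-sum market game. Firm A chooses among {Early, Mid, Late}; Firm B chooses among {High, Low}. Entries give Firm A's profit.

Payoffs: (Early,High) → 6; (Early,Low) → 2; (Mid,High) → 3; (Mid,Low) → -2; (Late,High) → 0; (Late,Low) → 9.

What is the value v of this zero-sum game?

54/13

Row minima: Early → 2, Mid → -2, Late → 0; maximin = 2.
Column maxima: High → 6, Low → 9; minimax = 6.
2 ≠ 6, so there is no saddle point; optimal play is mixed.
Mid is strictly dominated by Early, so Firm A never plays it.
On the remaining 2×2 (Early, Late vs High, Low):
Let Firm A play Early with probability p. Expected payoff against High: 6p + 0(1−p) = 6p; against Low: 2p + 9(1−p) = −7p + 9.
Setting these equal: 6p = −7p + 9 ⇒ 13p = 9 ⇒ p = 9/13, and the value is (6)·(9/13) = 54/13.
For Firm B: with q = P(High), equating Early's and Late's payoffs gives 4q + 2 = −9q + 9 ⇒ q = 7/13.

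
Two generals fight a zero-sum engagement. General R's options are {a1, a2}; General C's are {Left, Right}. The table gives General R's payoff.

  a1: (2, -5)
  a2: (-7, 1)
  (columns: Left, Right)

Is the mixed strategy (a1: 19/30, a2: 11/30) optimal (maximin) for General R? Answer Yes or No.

Against Left this mix gives (19/30)·2 + (11/30)·(-7) = -13/10.
Against Right this mix gives (19/30)·(-5) + (11/30)·1 = -14/5.
General C will play Right, holding General R to -14/5. Shifting weight toward the row that does better against Right would raise this floor (the equalizing mix achieves -11/5 against both Right and Left), so the proposed strategy is not optimal.

No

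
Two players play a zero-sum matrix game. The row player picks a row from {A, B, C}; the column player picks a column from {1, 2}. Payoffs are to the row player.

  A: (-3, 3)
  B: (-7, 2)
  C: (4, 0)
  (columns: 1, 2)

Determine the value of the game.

6/5

Row minima: A → -3, B → -7, C → 0; maximin = 0.
Column maxima: 1 → 4, 2 → 3; minimax = 3.
0 ≠ 3, so there is no saddle point; optimal play is mixed.
B is strictly dominated by A, so the row player never plays it.
On the remaining 2×2 (A, C vs 1, 2):
Let the row player play A with probability p. Expected payoff against 1: (-3)p + 4(1−p) = −7p + 4; against 2: 3p + 0(1−p) = 3p.
Setting these equal: −7p + 4 = 3p ⇒ −10p = -4 ⇒ p = 2/5, and the value is (-7)·(2/5) + 4 = 6/5.
For the column player: with q = P(1), equating A's and C's payoffs gives −6q + 3 = 4q ⇒ q = 3/10.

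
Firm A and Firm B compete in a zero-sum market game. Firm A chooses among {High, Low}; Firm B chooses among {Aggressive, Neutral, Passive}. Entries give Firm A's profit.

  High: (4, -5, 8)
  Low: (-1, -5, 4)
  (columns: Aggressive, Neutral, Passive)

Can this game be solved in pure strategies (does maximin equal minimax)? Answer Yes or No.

Row minima: High → -5, Low → -5; maximin = -5.
Column maxima: Aggressive → 4, Neutral → -5, Passive → 8; minimax = -5.
maximin = minimax = -5, so a saddle point exists.

Yes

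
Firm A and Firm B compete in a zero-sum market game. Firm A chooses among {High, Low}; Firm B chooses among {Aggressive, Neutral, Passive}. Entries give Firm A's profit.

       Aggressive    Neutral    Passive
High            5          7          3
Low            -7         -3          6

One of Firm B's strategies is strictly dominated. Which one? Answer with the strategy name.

Neutral

Aggressive holds Firm A's payoff strictly below Neutral in every row: 5 < 7, -7 < -3.
So Neutral is strictly dominated for Firm B.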